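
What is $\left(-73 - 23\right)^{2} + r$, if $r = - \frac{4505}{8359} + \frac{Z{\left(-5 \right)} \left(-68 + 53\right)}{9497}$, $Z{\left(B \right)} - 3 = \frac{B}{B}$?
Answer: $\frac{731572772843}{79385423} \approx 9215.5$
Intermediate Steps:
$Z{\left(B \right)} = 4$ ($Z{\left(B \right)} = 3 + \frac{B}{B} = 3 + 1 = 4$)
$r = - \frac{43285525}{79385423}$ ($r = - \frac{4505}{8359} + \frac{4 \left(-68 + 53\right)}{9497} = \left(-4505\right) \frac{1}{8359} + 4 \left(-15\right) \frac{1}{9497} = - \frac{4505}{8359} - \frac{60}{9497} = - \frac{43285525}{79385423} \approx -0.54526$)
$\left(-73 - 23\right)^{2} + r = \left(-73 - 23\right)^{2} - \frac{43285525}{79385423} = \left(-96\right)^{2} - \frac{43285525}{79385423} = 9216 - \frac{43285525}{79385423} = \frac{731572772843}{79385423}$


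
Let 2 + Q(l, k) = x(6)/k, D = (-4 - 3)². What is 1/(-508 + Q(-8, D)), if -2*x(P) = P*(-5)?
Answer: -49/24975 ≈ -0.0019620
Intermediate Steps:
x(P) = 5*P/2 (x(P) = -P*(-5)/2 = -(-5)*P/2 = 5*P/2)
D = 49 (D = (-7)² = 49)
Q(l, k) = -2 + 15/k (Q(l, k) = -2 + ((5/2)*6)/k = -2 + 15/k)
1/(-508 + Q(-8, D)) = 1/(-508 + (-2 + 15/49)) = 1/(-508 - 83/49) = 1/(-24975/49) = -49/24975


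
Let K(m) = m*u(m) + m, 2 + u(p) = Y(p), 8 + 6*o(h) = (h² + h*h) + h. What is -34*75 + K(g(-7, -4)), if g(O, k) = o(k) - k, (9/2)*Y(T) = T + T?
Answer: -205208/81 ≈ -2533.4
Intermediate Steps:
o(h) = -4/3 + h²/3 + h/6 (o(h) = -4/3 + ((h² + h*h) + h)/6 = -4/3 + ((h² + h²) + h)/6 = -4/3 + (2*h² + h)/6 = -4/3 + (h + 2*h²)/6 = -4/3 + (h²/3 + h/6) = -4/3 + h²/3 + h/6)
Y(T) = 4*T/9 (Y(T) = 2*(T + T)/9 = 2*(2*T)/9 = 4*T/9)
u(p) = -2 + 4*p/9
g(O, k) = -4/3 - 5*k/6 + k²/3 (g(O, k) = (-4/3 + k²/3 + k/6) - k = -4/3 - 5*k/6 + k²/3)
K(m) = m + m*(-2 + 4*m/9) (K(m) = m*(-2 + 4*m/9) + m = m + m*(-2 + 4*m/9))
-34*75 + K(g(-7, -4)) = -34*75 + (-4/3 - ⅚*(-4) + (⅓)*(-4)²)*(-9 + 4*(-4/3 - ⅚*(-4) + (⅓)*(-4)²))/9 = -2550 + (-4/3 + 10/3 + (⅓)*16)*(-9 + 4*(-4/3 + 10/3 + (⅓)*16))/9 = -2550 + (-4/3 + 10/3 + 16/3)*(-9 + 4*(-4/3 + 10/3 + 16/3))/9 = -2550 + (⅑)*(22/3)*(-9 + 4*(22/3)) = -2550 + (⅑)*(22/3)*(-9 + 88/3) = -2550 + (⅑)*(22/3)*(61/3) = -2550 + 1342/81 = -205208/81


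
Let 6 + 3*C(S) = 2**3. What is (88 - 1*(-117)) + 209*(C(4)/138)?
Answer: 42644/207 ≈ 206.01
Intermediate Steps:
C(S) = 2/3 (C(S) = -2 + (1/3)*2**3 = -2 + (1/3)*8 = -2 + 8/3 = 2/3)
(88 - 1*(-117)) + 209*(C(4)/138) = (88 - 1*(-117)) + 209*((2/3)/138) = (88 + 117) + 209*((2/3)*(1/138)) = 205 + 209*(1/207) = 205 + 209/207 = 42644/207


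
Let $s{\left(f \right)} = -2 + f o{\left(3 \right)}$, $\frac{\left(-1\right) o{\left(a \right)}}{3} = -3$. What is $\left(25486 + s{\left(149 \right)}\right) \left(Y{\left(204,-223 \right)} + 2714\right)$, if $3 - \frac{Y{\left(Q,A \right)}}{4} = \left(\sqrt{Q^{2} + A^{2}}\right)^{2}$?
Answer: $-9728193550$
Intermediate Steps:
$Y{\left(Q,A \right)} = 12 - 4 A^{2} - 4 Q^{2}$ ($Y{\left(Q,A \right)} = 12 - 4 \left(\sqrt{Q^{2} + A^{2}}\right)^{2} = 12 - 4 \left(\sqrt{A^{2} + Q^{2}}\right)^{2} = 12 - 4 \left(A^{2} + Q^{2}\right) = 12 - \left(4 A^{2} + 4 Q^{2}\right) = 12 - 4 A^{2} - 4 Q^{2}$)
$o{\left(a \right)} = 9$ ($o{\left(a \right)} = \left(-3\right) \left(-3\right) = 9$)
$s{\left(f \right)} = -2 + 9 f$ ($s{\left(f \right)} = -2 + f 9 = -2 + 9 f$)
$\left(25486 + s{\left(149 \right)}\right) \left(Y{\left(204,-223 \right)} + 2714\right) = \left(25486 + \left(-2 + 9 \cdot 149\right)\right) \left(\left(12 - 4 \left(-223\right)^{2} - 4 \cdot 204^{2}\right) + 2714\right) = \left(25486 + \left(-2 + 1341\right)\right) \left(\left(12 - 198916 - 166464\right) + 2714\right) = \left(25486 + 1339\right) \left(\left(12 - 198916 - 166464\right) + 2714\right) = 26825 \left(-365368 + 2714\right) = 26825 \left(-362654\right) = -9728193550$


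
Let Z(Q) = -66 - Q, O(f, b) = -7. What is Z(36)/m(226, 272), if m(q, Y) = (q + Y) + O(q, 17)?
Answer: -102/491 ≈ -0.20774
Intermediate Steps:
m(q, Y) = -7 + Y + q (m(q, Y) = (q + Y) - 7 = (Y + q) - 7 = -7 + Y + q)
Z(36)/m(226, 272) = (-66 - 1*36)/(-7 + 272 + 226) = (-66 - 36)/491 = -102*1/491 = -102/491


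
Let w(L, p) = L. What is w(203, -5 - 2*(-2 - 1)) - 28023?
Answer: -27820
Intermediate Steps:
w(203, -5 - 2*(-2 - 1)) - 28023 = 203 - 28023 = -27820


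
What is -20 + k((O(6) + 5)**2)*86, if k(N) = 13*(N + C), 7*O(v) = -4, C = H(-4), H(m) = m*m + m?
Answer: 1730802/49 ≈ 35323.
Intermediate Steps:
H(m) = m + m**2 (H(m) = m**2 + m = m + m**2)
C = 12 (C = -4*(1 - 4) = -4*(-3) = 12)
O(v) = -4/7 (O(v) = (1/7)*(-4) = -4/7)
k(N) = 156 + 13*N (k(N) = 13*(N + 12) = 13*(12 + N) = 156 + 13*N)
-20 + k((O(6) + 5)**2)*86 = -20 + (156 + 13*(-4/7 + 5)**2)*86 = -20 + (156 + 13*(31/7)**2)*86 = -20 + (156 + 13*(961/49))*86 = -20 + (156 + 12493/49)*86 = -20 + (20137/49)*86 = -20 + 1731782/49 = 1730802/49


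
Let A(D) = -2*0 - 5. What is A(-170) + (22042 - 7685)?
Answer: 14352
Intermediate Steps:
A(D) = -5 (A(D) = 0 - 5 = -5)
A(-170) + (22042 - 7685) = -5 + (22042 - 7685) = -5 + 14357 = 14352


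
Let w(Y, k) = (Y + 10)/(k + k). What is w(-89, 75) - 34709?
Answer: -5206429/150 ≈ -34710.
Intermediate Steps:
w(Y, k) = (10 + Y)/(2*k) (w(Y, k) = (10 + Y)/((2*k)) = (10 + Y)*(1/(2*k)) = (10 + Y)/(2*k))
w(-89, 75) - 34709 = (½)*(10 - 89)/75 - 34709 = (½)*(1/75)*(-79) - 34709 = -79/150 - 34709 = -5206429/150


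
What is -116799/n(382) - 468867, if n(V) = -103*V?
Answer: -18447924183/39346 ≈ -4.6886e+5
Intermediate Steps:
-116799/n(382) - 468867 = -116799/((-103*382)) - 468867 = -116799/(-39346) - 468867 = -116799*(-1/39346) - 468867 = 116799/39346 - 468867 = -18447924183/39346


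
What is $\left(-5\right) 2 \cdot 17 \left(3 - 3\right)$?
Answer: $0$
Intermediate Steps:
$\left(-5\right) 2 \cdot 17 \left(3 - 3\right) = \left(-10\right) 17 \left(3 - 3\right) = \left(-170\right) 0 = 0$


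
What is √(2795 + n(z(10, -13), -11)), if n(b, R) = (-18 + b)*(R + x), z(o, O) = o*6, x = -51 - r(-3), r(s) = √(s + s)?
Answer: √(191 - 42*I*√6) ≈ 14.282 - 3.6017*I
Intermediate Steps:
r(s) = √2*√s (r(s) = √(2*s) = √2*√s)
x = -51 - I*√6 (x = -51 - √2*√(-3) = -51 - √2*I*√3 = -51 - I*√6 ≈ -51.0 - 2.4495*I)
z(o, O) = 6*o
n(b, R) = (-18 + b)*(-51 + R - I*√6) (n(b, R) = (-18 + b)*(R + (-51 - I*√6)) = (-18 + b)*(-51 + R - I*√6))
√(2795 + n(z(10, -13), -11)) = √(2795 + (918 - 18*(-11) - 66*10 - 6*10*(51 + I*√6) + 18*I*√6)) = √(2795 + (918 + 198 - 11*60 - 1*60*(51 + I*√6) + 18*I*√6)) = √(2795 + (918 + 198 - 660 + (-3060 - 60*I*√6) + 18*I*√6)) = √(2795 + (-2604 - 42*I*√6)) = √(191 - 42*I*√6)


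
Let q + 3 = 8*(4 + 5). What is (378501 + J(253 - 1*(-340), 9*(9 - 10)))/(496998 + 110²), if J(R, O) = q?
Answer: 189285/254549 ≈ 0.74361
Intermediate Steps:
q = 69 (q = -3 + 8*(4 + 5) = -3 + 8*9 = -3 + 72 = 69)
J(R, O) = 69
(378501 + J(253 - 1*(-340), 9*(9 - 10)))/(496998 + 110²) = (378501 + 69)/(496998 + 110²) = 378570/(496998 + 12100) = 378570/509098 = 378570*(1/509098) = 189285/254549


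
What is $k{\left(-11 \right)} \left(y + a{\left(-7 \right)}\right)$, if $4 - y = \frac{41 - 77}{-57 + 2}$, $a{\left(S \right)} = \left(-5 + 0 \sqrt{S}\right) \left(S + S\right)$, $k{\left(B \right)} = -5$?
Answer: $- \frac{4034}{11} \approx -366.73$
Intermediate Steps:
$a{\left(S \right)} = - 10 S$ ($a{\left(S \right)} = \left(-5 + 0\right) 2 S = - 5 \cdot 2 S = - 10 S$)
$y = \frac{184}{55}$ ($y = 4 - \frac{41 - 77}{-57 + 2} = 4 - - \frac{36}{-55} = 4 - \left(-36\right) \left(- \frac{1}{55}\right) = 4 - \frac{36}{55} = \frac{184}{55} \approx 3.3455$)
$k{\left(-11 \right)} \left(y + a{\left(-7 \right)}\right) = - 5 \left(\frac{184}{55} - -70\right) = - 5 \left(\frac{184}{55} + 70\right) = \left(-5\right) \frac{4034}{55} = - \frac{4034}{11}$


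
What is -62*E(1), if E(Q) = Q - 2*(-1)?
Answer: -186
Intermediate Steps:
E(Q) = 2 + Q (E(Q) = Q - 1*(-2) = Q + 2 = 2 + Q)
-62*E(1) = -62*(2 + 1) = -62*3 = -186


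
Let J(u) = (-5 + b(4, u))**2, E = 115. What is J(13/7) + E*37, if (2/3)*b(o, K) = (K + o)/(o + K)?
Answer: 17069/4 ≈ 4267.3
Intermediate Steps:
b(o, K) = 3/2 (b(o, K) = 3*((K + o)/(o + K))/2 = 3*((K + o)/(K + o))/2 = (3/2)*1 = 3/2)
J(u) = 49/4 (J(u) = (-5 + 3/2)**2 = (-7/2)**2 = 49/4)
J(13/7) + E*37 = 49/4 + 115*37 = 49/4 + 4255 = 17069/4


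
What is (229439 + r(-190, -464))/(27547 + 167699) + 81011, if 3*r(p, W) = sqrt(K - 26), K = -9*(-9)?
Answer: 15817303145/195246 + sqrt(55)/585738 ≈ 81012.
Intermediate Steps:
K = 81
r(p, W) = sqrt(55)/3 (r(p, W) = sqrt(81 - 26)/3 = sqrt(55)/3)
(229439 + r(-190, -464))/(27547 + 167699) + 81011 = (229439 + sqrt(55)/3)/(27547 + 167699) + 81011 = (229439 + sqrt(55)/3)/195246 + 81011 = (229439 + sqrt(55)/3)*(1/195246) + 81011 = (229439/195246 + sqrt(55)/585738) + 81011 = 15817303145/195246 + sqrt(55)/585738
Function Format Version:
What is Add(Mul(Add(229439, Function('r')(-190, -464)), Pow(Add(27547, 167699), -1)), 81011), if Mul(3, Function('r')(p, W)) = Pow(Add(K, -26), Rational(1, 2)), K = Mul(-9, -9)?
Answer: Add(Rational(15817303145, 195246), Mul(Rational(1, 585738), Pow(55, Rational(1, 2)))) ≈ 81012.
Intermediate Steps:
K = 81
Function('r')(p, W) = Mul(Rational(1, 3), Pow(55, Rational(1, 2))) (Function('r')(p, W) = Mul(Rational(1, 3), Pow(Add(81, -26), Rational(1, 2))) = Mul(Rational(1, 3), Pow(55, Rational(1, 2))))
Add(Mul(Add(229439, Function('r')(-190, -464)), Pow(Add(27547, 167699), -1)), 81011) = Add(Mul(Add(229439, Mul(Rational(1, 3), Pow(55, Rational(1, 2)))), Pow(Add(27547, 167699), -1)), 81011) = Add(Mul(Add(229439, Mul(Rational(1, 3), Pow(55, Rational(1, 2)))), Pow(195246, -1)), 81011) = Add(Mul(Add(229439, Mul(Rational(1, 3), Pow(55, Rational(1, 2)))), Rational(1, 195246)), 81011) = Add(Add(Rational(229439, 195246), Mul(Rational(1, 585738), Pow(55, Rational(1, 2)))), 81011) = Add(Rational(15817303145, 195246), Mul(Rational(1, 585738), Pow(55, Rational(1, 2))))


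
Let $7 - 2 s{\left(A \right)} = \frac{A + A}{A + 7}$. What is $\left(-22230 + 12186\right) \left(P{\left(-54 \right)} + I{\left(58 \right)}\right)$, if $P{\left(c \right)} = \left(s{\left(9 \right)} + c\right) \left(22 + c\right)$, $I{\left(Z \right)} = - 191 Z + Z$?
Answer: $94272984$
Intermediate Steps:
$I{\left(Z \right)} = - 190 Z$
$s{\left(A \right)} = \frac{7}{2} - \frac{A}{7 + A}$ ($s{\left(A \right)} = \frac{7}{2} - \frac{\left(A + A\right) \frac{1}{A + 7}}{2} = \frac{7}{2} - \frac{2 A \frac{1}{7 + A}}{2} = \frac{7}{2} - \frac{A}{7 + A}$)
$P{\left(c \right)} = \left(22 + c\right) \left(\frac{47}{16} + c\right)$ ($P{\left(c \right)} = \left(\frac{49 + 5 \cdot 9}{2 \left(7 + 9\right)} + c\right) \left(22 + c\right) = \left(\frac{49 + 45}{2 \cdot 16} + c\right) \left(22 + c\right) = \left(\frac{1}{2} \cdot \frac{1}{16} \cdot 94 + c\right) \left(22 + c\right) = \left(\frac{47}{16} + c\right) \left(22 + c\right) = \left(22 + c\right) \left(\frac{47}{16} + c\right)$)
$\left(-22230 + 12186\right) \left(P{\left(-54 \right)} + I{\left(58 \right)}\right) = \left(-22230 + 12186\right) \left(\left(\frac{517}{8} + \left(-54\right)^{2} + \frac{399}{16} \left(-54\right)\right) - 11020\right) = - 10044 \left(\left(\frac{517}{8} + 2916 - \frac{10773}{8}\right) - 11020\right) = - 10044 \left(1634 - 11020\right) = \left(-10044\right) \left(-9386\right) = 94272984$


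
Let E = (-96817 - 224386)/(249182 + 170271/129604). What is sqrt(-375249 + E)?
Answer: I*sqrt(391377414966871688561720437)/32295154199 ≈ 612.58*I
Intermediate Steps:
E = -41629193612/32295154199 (E = -321203/(249182 + 170271*(1/129604)) = -321203/(249182 + 170271/129604) = -321203/32295154199/129604 = -321203*129604/32295154199 = -41629193612/32295154199 ≈ -1.2890)
sqrt(-375249 + E) = sqrt(-375249 - 41629193612/32295154199) = sqrt(-12118765947214163/32295154199) = I*sqrt(391377414966871688561720437)/32295154199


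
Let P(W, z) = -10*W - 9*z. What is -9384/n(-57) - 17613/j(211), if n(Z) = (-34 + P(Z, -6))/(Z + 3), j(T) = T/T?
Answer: -4942467/295 ≈ -16754.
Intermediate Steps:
j(T) = 1
n(Z) = (20 - 10*Z)/(3 + Z) (n(Z) = (-34 + (-10*Z - 9*(-6)))/(Z + 3) = (-34 + (-10*Z + 54))/(3 + Z) = (-34 + (54 - 10*Z))/(3 + Z) = (20 - 10*Z)/(3 + Z))
-9384/n(-57) - 17613/j(211) = -9384*(3 - 57)/(10*(2 - 1*(-57))) - 17613/1 = -9384*(-27/(5*(2 + 57))) - 17613*1 = -9384/(10*(-1/54)*59) - 17613 = -9384/(-295/27) - 17613 = -9384*(-27/295) - 17613 = 253368/295 - 17613 = -4942467/295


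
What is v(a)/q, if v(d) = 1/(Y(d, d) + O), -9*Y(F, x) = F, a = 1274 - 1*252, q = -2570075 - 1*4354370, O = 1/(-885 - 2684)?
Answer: 32121/25257100097515 ≈ 1.2718e-9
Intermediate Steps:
O = -1/3569 (O = 1/(-3569) = -1/3569 ≈ -0.00028019)
q = -6924445 (q = -2570075 - 4354370 = -6924445)
a = 1022 (a = 1274 - 252 = 1022)
Y(F, x) = -F/9
v(d) = 1/(-1/3569 - d/9) (v(d) = 1/(-d/9 - 1/3569) = 1/(-1/3569 - d/9))
v(a)/q = -32121/(9 + 3569*1022)/(-6924445) = -32121/(9 + 3647518)*(-1/6924445) = -32121/3647527*(-1/6924445) = 32121/25257100097515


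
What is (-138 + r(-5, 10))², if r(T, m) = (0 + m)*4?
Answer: 9604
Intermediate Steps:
r(T, m) = 4*m (r(T, m) = m*4 = 4*m)
(-138 + r(-5, 10))² = (-138 + 4*10)² = (-138 + 40)² = (-98)² = 9604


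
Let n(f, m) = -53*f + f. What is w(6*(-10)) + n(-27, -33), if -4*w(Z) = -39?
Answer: 5655/4 ≈ 1413.8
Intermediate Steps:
w(Z) = 39/4 (w(Z) = -¼*(-39) = 39/4)
n(f, m) = -52*f
w(6*(-10)) + n(-27, -33) = 39/4 - 52*(-27) = 39/4 + 1404 = 5655/4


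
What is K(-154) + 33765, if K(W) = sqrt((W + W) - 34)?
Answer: 33765 + 3*I*sqrt(38) ≈ 33765.0 + 18.493*I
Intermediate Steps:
K(W) = sqrt(-34 + 2*W) (K(W) = sqrt(2*W - 34) = sqrt(-34 + 2*W))
K(-154) + 33765 = sqrt(-34 + 2*(-154)) + 33765 = sqrt(-34 - 308) + 33765 = sqrt(-342) + 33765 = 3*I*sqrt(38) + 33765 = 33765 + 3*I*sqrt(38)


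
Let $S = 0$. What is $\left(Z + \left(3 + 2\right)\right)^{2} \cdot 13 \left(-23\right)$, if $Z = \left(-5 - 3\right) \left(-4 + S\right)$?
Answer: $-409331$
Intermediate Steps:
$Z = 32$ ($Z = \left(-5 - 3\right) \left(-4 + 0\right) = \left(-8\right) \left(-4\right) = 32$)
$\left(Z + \left(3 + 2\right)\right)^{2} \cdot 13 \left(-23\right) = \left(32 + \left(3 + 2\right)\right)^{2} \cdot 13 \left(-23\right) = \left(32 + 5\right)^{2} \cdot 13 \left(-23\right) = 37^{2} \cdot 13 \left(-23\right) = 1369 \cdot 13 \left(-23\right) = 17797 \left(-23\right) = -409331$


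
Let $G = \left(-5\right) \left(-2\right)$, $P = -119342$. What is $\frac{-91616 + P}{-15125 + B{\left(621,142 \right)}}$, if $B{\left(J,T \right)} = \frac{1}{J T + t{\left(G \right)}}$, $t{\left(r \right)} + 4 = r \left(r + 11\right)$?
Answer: $\frac{18646155704}{1336868499} \approx 13.948$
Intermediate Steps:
$G = 10$
$t{\left(r \right)} = -4 + r \left(11 + r\right)$ ($t{\left(r \right)} = -4 + r \left(r + 11\right) = -4 + r \left(11 + r\right)$)
$B{\left(J,T \right)} = \frac{1}{206 + J T}$ ($B{\left(J,T \right)} = \frac{1}{J T + \left(-4 + 10^{2} + 11 \cdot 10\right)} = \frac{1}{J T + \left(-4 + 100 + 110\right)} = \frac{1}{J T + 206} = \frac{1}{206 + J T}$)
$\frac{-91616 + P}{-15125 + B{\left(621,142 \right)}} = \frac{-91616 - 119342}{-15125 + \frac{1}{206 + 621 \cdot 142}} = - \frac{210958}{-15125 + \frac{1}{206 + 88182}} = - \frac{210958}{-15125 + \frac{1}{88388}} = - \frac{210958}{- \frac{1336868499}{88388}} = \left(-210958\right) \left(- \frac{88388}{1336868499}\right) = \frac{18646155704}{1336868499}$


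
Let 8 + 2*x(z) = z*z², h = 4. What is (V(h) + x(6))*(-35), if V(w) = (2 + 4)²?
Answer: -4900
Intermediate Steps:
x(z) = -4 + z³/2 (x(z) = -4 + (z*z²)/2 = -4 + z³/2)
V(w) = 36 (V(w) = 6² = 36)
(V(h) + x(6))*(-35) = (36 + (-4 + (½)*6³))*(-35) = (36 + (-4 + (½)*216))*(-35) = (36 + (-4 + 108))*(-35) = (36 + 104)*(-35) = 140*(-35) = -4900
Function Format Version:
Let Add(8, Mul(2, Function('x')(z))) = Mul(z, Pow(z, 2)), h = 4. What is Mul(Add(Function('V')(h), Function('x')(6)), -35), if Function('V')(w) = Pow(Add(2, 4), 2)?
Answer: -4900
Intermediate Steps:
Function('x')(z) = Add(-4, Mul(Rational(1, 2), Pow(z, 3))) (Function('x')(z) = Add(-4, Mul(Rational(1, 2), Mul(z, Pow(z, 2)))) = Add(-4, Mul(Rational(1, 2), Pow(z, 3))))
Function('V')(w) = 36 (Function('V')(w) = Pow(6, 2) = 36)
Mul(Add(Function('V')(h), Function('x')(6)), -35) = Mul(Add(36, Add(-4, Mul(Rational(1, 2), Pow(6, 3)))), -35) = Mul(Add(36, Add(-4, Mul(Rational(1, 2), 216))), -35) = Mul(Add(36, Add(-4, 108)), -35) = Mul(Add(36, 104), -35) = Mul(140, -35) = -4900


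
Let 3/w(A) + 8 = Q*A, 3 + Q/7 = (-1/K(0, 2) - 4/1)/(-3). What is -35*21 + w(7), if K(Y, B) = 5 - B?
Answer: -557157/758 ≈ -735.04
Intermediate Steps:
Q = -98/9 (Q = -21 + 7*((-1/(5 - 1*2) - 4/1)/(-3)) = -21 + 7*((-1/(5 - 2) - 4*1)*(-⅓)) = -21 + 7*((-1/3 - 4)*(-⅓)) = -21 + 7*((-1*⅓ - 4)*(-⅓)) = -21 + 7*((-⅓ - 4)*(-⅓)) = -21 + 7*(-13/3*(-⅓)) = -21 + 7*(13/9) = -21 + 91/9 = -98/9 ≈ -10.889)
w(A) = 3/(-8 - 98*A/9)
-35*21 + w(7) = -35*21 - 27/(72 + 98*7) = -735 - 27/(72 + 686) = -735 - 27/758 = -557157/758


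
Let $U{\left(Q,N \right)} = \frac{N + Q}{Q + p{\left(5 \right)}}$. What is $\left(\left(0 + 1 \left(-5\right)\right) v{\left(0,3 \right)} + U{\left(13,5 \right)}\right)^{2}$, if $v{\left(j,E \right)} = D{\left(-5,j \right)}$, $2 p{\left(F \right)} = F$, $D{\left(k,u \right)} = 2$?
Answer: $\frac{75076}{961} \approx 78.123$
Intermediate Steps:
$p{\left(F \right)} = \frac{F}{2}$
$U{\left(Q,N \right)} = \frac{N + Q}{\frac{5}{2} + Q}$ ($U{\left(Q,N \right)} = \frac{N + Q}{Q + \frac{1}{2} \cdot 5} = \frac{N + Q}{Q + \frac{5}{2}} = \frac{N + Q}{\frac{5}{2} + Q}$)
$v{\left(j,E \right)} = 2$
$\left(\left(0 + 1 \left(-5\right)\right) v{\left(0,3 \right)} + U{\left(13,5 \right)}\right)^{2} = \left(\left(0 + 1 \left(-5\right)\right) 2 + \frac{2 \left(5 + 13\right)}{5 + 2 \cdot 13}\right)^{2} = \left(\left(0 - 5\right) 2 + 2 \frac{1}{5 + 26} \cdot 18\right)^{2} = \left(\left(-5\right) 2 + 2 \cdot \frac{1}{31} \cdot 18\right)^{2} = \left(-10 + 2 \cdot \frac{1}{31} \cdot 18\right)^{2} = \left(-10 + \frac{36}{31}\right)^{2} = \left(- \frac{274}{31}\right)^{2} = \frac{75076}{961}$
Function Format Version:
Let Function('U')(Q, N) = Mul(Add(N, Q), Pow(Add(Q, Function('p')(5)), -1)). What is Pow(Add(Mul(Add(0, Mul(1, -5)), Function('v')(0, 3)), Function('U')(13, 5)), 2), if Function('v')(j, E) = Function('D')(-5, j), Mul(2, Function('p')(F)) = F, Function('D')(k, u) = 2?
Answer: Rational(75076, 961) ≈ 78.123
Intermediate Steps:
Function('p')(F) = Mul(Rational(1, 2), F)
Function('U')(Q, N) = Mul(Pow(Add(Rational(5, 2), Q), -1), Add(N, Q)) (Function('U')(Q, N) = Mul(Add(N, Q), Pow(Add(Q, Mul(Rational(1, 2), 5)), -1)) = Mul(Add(N, Q), Pow(Add(Q, Rational(5, 2)), -1)) = Mul(Add(N, Q), Pow(Add(Rational(5, 2), Q), -1)) = Mul(Pow(Add(Rational(5, 2), Q), -1), Add(N, Q)))
Function('v')(j, E) = 2
Pow(Add(Mul(Add(0, Mul(1, -5)), Function('v')(0, 3)), Function('U')(13, 5)), 2) = Pow(Add(Mul(Add(0, Mul(1, -5)), 2), Mul(2, Pow(Add(5, Mul(2, 13)), -1), Add(5, 13))), 2) = Pow(Add(Mul(Add(0, -5), 2), Mul(2, Pow(Add(5, 26), -1), 18)), 2) = Pow(Add(Mul(-5, 2), Mul(2, Pow(31, -1), 18)), 2) = Pow(Add(-10, Mul(2, Rational(1, 31), 18)), 2) = Pow(Add(-10, Rational(36, 31)), 2) = Pow(Rational(-274, 31), 2) = Rational(75076, 961)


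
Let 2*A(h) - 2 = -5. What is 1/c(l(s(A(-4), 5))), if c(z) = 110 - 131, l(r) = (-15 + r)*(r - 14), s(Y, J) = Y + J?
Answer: -1/21 ≈ -0.047619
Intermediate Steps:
A(h) = -3/2 (A(h) = 1 + (½)*(-5) = 1 - 5/2 = -3/2)
s(Y, J) = J + Y
l(r) = (-15 + r)*(-14 + r)
c(z) = -21
1/c(l(s(A(-4), 5))) = 1/(-21) = -1/21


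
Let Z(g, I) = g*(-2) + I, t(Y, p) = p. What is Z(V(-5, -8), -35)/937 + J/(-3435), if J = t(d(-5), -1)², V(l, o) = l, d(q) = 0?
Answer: -86812/3218595 ≈ -0.026972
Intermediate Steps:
Z(g, I) = I - 2*g (Z(g, I) = -2*g + I = I - 2*g)
J = 1 (J = (-1)² = 1)
Z(V(-5, -8), -35)/937 + J/(-3435) = (-35 - 2*(-5))/937 + 1/(-3435) = (-35 + 10)*(1/937) + 1*(-1/3435) = -25*1/937 - 1/3435 = -25/937 - 1/3435 = -86812/3218595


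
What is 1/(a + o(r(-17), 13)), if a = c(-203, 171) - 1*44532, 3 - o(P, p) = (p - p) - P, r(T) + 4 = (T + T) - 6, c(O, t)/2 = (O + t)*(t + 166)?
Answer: -1/66141 ≈ -1.5119e-5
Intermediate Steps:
c(O, t) = 2*(166 + t)*(O + t) (c(O, t) = 2*((O + t)*(t + 166)) = 2*((O + t)*(166 + t)) = 2*((166 + t)*(O + t)) = 2*(166 + t)*(O + t))
r(T) = -10 + 2*T (r(T) = -4 + ((T + T) - 6) = -4 + (2*T - 6) = -4 + (-6 + 2*T) = -10 + 2*T)
o(P, p) = 3 + P (o(P, p) = 3 - ((p - p) - P) = 3 - (0 - P) = 3 - (-1)*P = 3 + P)
a = -66100 (a = (2*171² + 332*(-203) + 332*171 + 2*(-203)*171) - 1*44532 = (2*29241 - 67396 + 56772 - 69426) - 44532 = (58482 - 67396 + 56772 - 69426) - 44532 = -21568 - 44532 = -66100)
1/(a + o(r(-17), 13)) = 1/(-66100 + (3 + (-10 + 2*(-17)))) = 1/(-66100 + (3 + (-10 - 34))) = 1/(-66100 + (3 - 44)) = 1/(-66100 - 41) = 1/(-66141) = -1/66141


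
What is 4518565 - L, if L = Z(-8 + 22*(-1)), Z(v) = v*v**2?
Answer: 4545565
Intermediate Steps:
Z(v) = v**3
L = -27000 (L = (-8 + 22*(-1))**3 = (-8 - 22)**3 = (-30)**3 = -27000)
4518565 - L = 4518565 - 1*(-27000) = 4518565 + 27000 = 4545565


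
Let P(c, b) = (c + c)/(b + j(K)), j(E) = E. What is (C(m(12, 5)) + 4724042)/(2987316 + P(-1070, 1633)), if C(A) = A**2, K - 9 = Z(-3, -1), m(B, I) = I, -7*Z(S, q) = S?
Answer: 54312598299/34345157072 ≈ 1.5814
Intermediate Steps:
Z(S, q) = -S/7
K = 66/7 (K = 9 - 1/7*(-3) = 9 + 3/7 = 66/7 ≈ 9.4286)
P(c, b) = 2*c/(66/7 + b) (P(c, b) = (c + c)/(b + 66/7) = (2*c)/(66/7 + b) = 2*c/(66/7 + b))
(C(m(12, 5)) + 4724042)/(2987316 + P(-1070, 1633)) = (5**2 + 4724042)/(2987316 + 14*(-1070)/(66 + 7*1633)) = (25 + 4724042)/(2987316 + 14*(-1070)/(66 + 11431)) = 4724067/(2987316 + 14*(-1070)/11497) = 4724067/(2987316 + 14*(-1070)*(1/11497)) = 4724067/(2987316 - 14980/11497) = 4724067/(34345157072/11497) = 4724067*(11497/34345157072) = 54312598299/34345157072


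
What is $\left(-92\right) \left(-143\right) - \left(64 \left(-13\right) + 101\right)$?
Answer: $13887$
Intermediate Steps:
$\left(-92\right) \left(-143\right) - \left(64 \left(-13\right) + 101\right) = 13156 - \left(-832 + 101\right) = 13156 - -731 = 13156 + 731 = 13887$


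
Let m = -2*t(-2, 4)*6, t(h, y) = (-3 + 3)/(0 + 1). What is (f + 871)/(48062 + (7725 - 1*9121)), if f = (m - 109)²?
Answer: 6376/23333 ≈ 0.27326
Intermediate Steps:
t(h, y) = 0 (t(h, y) = 0/1 = 0*1 = 0)
m = 0 (m = -2*0*6 = 0*6 = 0)
f = 11881 (f = (0 - 109)² = (-109)² = 11881)
(f + 871)/(48062 + (7725 - 1*9121)) = (11881 + 871)/(48062 + (7725 - 1*9121)) = 12752/(48062 + (7725 - 9121)) = 12752/(48062 - 1396) = 12752/46666 = 12752*(1/46666) = 6376/23333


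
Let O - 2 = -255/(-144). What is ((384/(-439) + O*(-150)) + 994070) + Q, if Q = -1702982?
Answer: -2491688491/3512 ≈ -7.0948e+5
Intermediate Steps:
O = 181/48 (O = 2 - 255/(-144) = 2 - 255*(-1/144) = 2 + 85/48 = 181/48 ≈ 3.7708)
((384/(-439) + O*(-150)) + 994070) + Q = ((384/(-439) + (181/48)*(-150)) + 994070) - 1702982 = ((384*(-1/439) - 4525/8) + 994070) - 1702982 = ((-384/439 - 4525/8) + 994070) - 1702982 = (-1989547/3512 + 994070) - 1702982 = 3489184293/3512 - 1702982 = -2491688491/3512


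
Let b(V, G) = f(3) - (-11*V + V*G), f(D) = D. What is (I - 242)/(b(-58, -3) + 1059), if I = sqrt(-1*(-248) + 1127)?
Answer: -121/125 + sqrt(55)/50 ≈ -0.81968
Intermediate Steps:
I = 5*sqrt(55) (I = sqrt(248 + 1127) = sqrt(1375) = 5*sqrt(55) ≈ 37.081)
b(V, G) = 3 + 11*V - G*V (b(V, G) = 3 - (-11*V + V*G) = 3 - (-11*V + G*V) = 3 + (11*V - G*V) = 3 + 11*V - G*V)
(I - 242)/(b(-58, -3) + 1059) = (5*sqrt(55) - 242)/((3 + 11*(-58) - 1*(-3)*(-58)) + 1059) = (-242 + 5*sqrt(55))/((3 - 638 - 174) + 1059) = (-242 + 5*sqrt(55))/(-809 + 1059) = (-242 + 5*sqrt(55))/250 = (-242 + 5*sqrt(55))*(1/250) = -121/125 + sqrt(55)/50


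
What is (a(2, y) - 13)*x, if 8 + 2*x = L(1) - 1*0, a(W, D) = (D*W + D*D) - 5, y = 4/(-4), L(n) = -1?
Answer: 171/2 ≈ 85.500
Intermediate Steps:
y = -1 (y = 4*(-¼) = -1)
a(W, D) = -5 + D² + D*W (a(W, D) = (D*W + D²) - 5 = (D² + D*W) - 5 = -5 + D² + D*W)
x = -9/2 (x = -4 + (-1 - 1*0)/2 = -4 + (-1 + 0)/2 = -4 + (½)*(-1) = -4 - ½ = -9/2 ≈ -4.5000)
(a(2, y) - 13)*x = ((-5 + (-1)² - 1*2) - 13)*(-9/2) = ((-5 + 1 - 2) - 13)*(-9/2) = (-6 - 13)*(-9/2) = -19*(-9/2) = 171/2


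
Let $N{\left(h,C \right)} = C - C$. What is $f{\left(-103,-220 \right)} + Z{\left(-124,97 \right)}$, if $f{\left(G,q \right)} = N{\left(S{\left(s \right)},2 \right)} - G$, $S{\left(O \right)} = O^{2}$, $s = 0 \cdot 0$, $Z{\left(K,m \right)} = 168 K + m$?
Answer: $-20632$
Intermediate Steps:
$Z{\left(K,m \right)} = m + 168 K$
$s = 0$
$N{\left(h,C \right)} = 0$
$f{\left(G,q \right)} = - G$ ($f{\left(G,q \right)} = 0 - G = - G$)
$f{\left(-103,-220 \right)} + Z{\left(-124,97 \right)} = \left(-1\right) \left(-103\right) + \left(97 + 168 \left(-124\right)\right) = 103 + \left(97 - 20832\right) = 103 - 20735 = -20632$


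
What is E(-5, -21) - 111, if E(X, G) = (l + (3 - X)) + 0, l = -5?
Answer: -108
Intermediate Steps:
E(X, G) = -2 - X (E(X, G) = (-5 + (3 - X)) + 0 = (-2 - X) + 0 = -2 - X)
E(-5, -21) - 111 = (-2 - 1*(-5)) - 111 = (-2 + 5) - 111 = 3 - 111 = -108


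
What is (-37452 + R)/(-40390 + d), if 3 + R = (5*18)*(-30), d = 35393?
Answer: 40155/4997 ≈ 8.0358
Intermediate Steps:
R = -2703 (R = -3 + (5*18)*(-30) = -3 + 90*(-30) = -3 - 2700 = -2703)
(-37452 + R)/(-40390 + d) = (-37452 - 2703)/(-40390 + 35393) = -40155/(-4997) = -40155*(-1/4997) = 40155/4997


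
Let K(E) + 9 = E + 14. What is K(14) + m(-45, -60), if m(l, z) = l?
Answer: -26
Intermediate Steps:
K(E) = 5 + E (K(E) = -9 + (E + 14) = -9 + (14 + E) = 5 + E)
K(14) + m(-45, -60) = (5 + 14) - 45 = 19 - 45 = -26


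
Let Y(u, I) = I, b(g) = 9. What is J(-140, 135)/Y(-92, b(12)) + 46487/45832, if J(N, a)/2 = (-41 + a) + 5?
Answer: 1054791/45832 ≈ 23.014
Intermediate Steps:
J(N, a) = -72 + 2*a (J(N, a) = 2*((-41 + a) + 5) = 2*(-36 + a) = -72 + 2*a)
J(-140, 135)/Y(-92, b(12)) + 46487/45832 = (-72 + 2*135)/9 + 46487/45832 = (-72 + 270)*(1/9) + 46487*(1/45832) = 198*(1/9) + 46487/45832 = 22 + 46487/45832 = 1054791/45832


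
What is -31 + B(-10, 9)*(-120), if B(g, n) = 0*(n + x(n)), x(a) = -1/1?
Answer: -31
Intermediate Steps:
x(a) = -1 (x(a) = -1*1 = -1)
B(g, n) = 0 (B(g, n) = 0*(n - 1) = 0*(-1 + n) = 0)
-31 + B(-10, 9)*(-120) = -31 + 0*(-120) = -31 + 0 = -31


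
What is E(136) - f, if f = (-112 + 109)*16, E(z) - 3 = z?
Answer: 187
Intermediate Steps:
E(z) = 3 + z
f = -48 (f = -3*16 = -48)
E(136) - f = (3 + 136) - 1*(-48) = 139 + 48 = 187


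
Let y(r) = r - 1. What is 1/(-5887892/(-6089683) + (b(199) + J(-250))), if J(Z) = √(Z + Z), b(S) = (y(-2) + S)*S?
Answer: 361617378732762798/14104878510254001904469 - 185421195202445*I*√5/28209757020508003808938 ≈ 2.5638e-5 - 1.4698e-8*I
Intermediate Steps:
y(r) = -1 + r
b(S) = S*(-3 + S) (b(S) = ((-1 - 2) + S)*S = (-3 + S)*S = S*(-3 + S))
J(Z) = √2*√Z (J(Z) = √(2*Z) = √2*√Z)
1/(-5887892/(-6089683) + (b(199) + J(-250))) = 1/(-5887892/(-6089683) + (199*(-3 + 199) + √2*√(-250))) = 1/(-5887892*(-1/6089683) + (199*196 + √2*(5*I*√10))) = 1/(5887892/6089683 + (39004 + 10*I*√5)) = 1/(237527883624/6089683 + 10*I*√5)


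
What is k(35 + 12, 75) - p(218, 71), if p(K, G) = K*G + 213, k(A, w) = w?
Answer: -15616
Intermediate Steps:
p(K, G) = 213 + G*K (p(K, G) = G*K + 213 = 213 + G*K)
k(35 + 12, 75) - p(218, 71) = 75 - (213 + 71*218) = 75 - (213 + 15478) = 75 - 1*15691 = 75 - 15691 = -15616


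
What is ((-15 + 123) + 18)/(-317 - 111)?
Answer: -63/214 ≈ -0.29439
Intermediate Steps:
((-15 + 123) + 18)/(-317 - 111) = (108 + 18)/(-428) = 126*(-1/428) = -63/214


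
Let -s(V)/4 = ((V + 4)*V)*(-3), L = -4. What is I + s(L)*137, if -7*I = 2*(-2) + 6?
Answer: -2/7 ≈ -0.28571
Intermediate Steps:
s(V) = 12*V*(4 + V) (s(V) = -4*(V + 4)*V*(-3) = -4*(4 + V)*V*(-3) = -4*V*(4 + V)*(-3) = -(-12)*V*(4 + V) = 12*V*(4 + V))
I = -2/7 (I = -(2*(-2) + 6)/7 = -(-4 + 6)/7 = -⅐*2 = -2/7 ≈ -0.28571)
I + s(L)*137 = -2/7 + (12*(-4)*(4 - 4))*137 = -2/7 + (12*(-4)*0)*137 = -2/7 + 0*137 = -2/7 + 0 = -2/7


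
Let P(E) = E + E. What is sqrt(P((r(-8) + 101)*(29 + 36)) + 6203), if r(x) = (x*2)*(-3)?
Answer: sqrt(25573) ≈ 159.92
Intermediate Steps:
r(x) = -6*x (r(x) = (2*x)*(-3) = -6*x)
P(E) = 2*E
sqrt(P((r(-8) + 101)*(29 + 36)) + 6203) = sqrt(2*((-6*(-8) + 101)*(29 + 36)) + 6203) = sqrt(2*((48 + 101)*65) + 6203) = sqrt(2*(149*65) + 6203) = sqrt(2*9685 + 6203) = sqrt(19370 + 6203) = sqrt(25573)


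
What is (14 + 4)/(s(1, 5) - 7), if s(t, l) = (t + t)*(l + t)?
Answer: 18/5 ≈ 3.6000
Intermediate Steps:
s(t, l) = 2*t*(l + t) (s(t, l) = (2*t)*(l + t) = 2*t*(l + t))
(14 + 4)/(s(1, 5) - 7) = (14 + 4)/(2*1*(5 + 1) - 7) = 18/(2*1*6 - 7) = 18/(12 - 7) = 18/5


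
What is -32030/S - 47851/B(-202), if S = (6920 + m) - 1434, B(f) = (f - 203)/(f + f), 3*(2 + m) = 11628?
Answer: -2010651751/42120 ≈ -47736.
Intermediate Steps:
m = 3874 (m = -2 + (1/3)*11628 = -2 + 3876 = 3874)
B(f) = (-203 + f)/(2*f) (B(f) = (-203 + f)/((2*f)) = (-203 + f)*(1/(2*f)) = (-203 + f)/(2*f))
S = 9360 (S = (6920 + 3874) - 1434 = 10794 - 1434 = 9360)
-32030/S - 47851/B(-202) = -32030/9360 - 47851*(-404/(-203 - 202)) = -32030*1/9360 - 47851/((1/2)*(-1/202)*(-405)) = -3203/936 - 47851/405/404 = -3203/936 - 47851*404/405 = -3203/936 - 19331804/405 = -2010651751/42120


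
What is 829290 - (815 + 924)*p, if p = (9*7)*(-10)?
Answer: 1924860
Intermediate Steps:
p = -630 (p = 63*(-10) = -630)
829290 - (815 + 924)*p = 829290 - (815 + 924)*(-630) = 829290 - 1739*(-630) = 829290 - 1*(-1095570) = 829290 + 1095570 = 1924860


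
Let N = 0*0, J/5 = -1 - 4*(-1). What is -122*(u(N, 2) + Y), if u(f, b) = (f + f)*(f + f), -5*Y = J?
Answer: 366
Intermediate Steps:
J = 15 (J = 5*(-1 - 4*(-1)) = 5*(-1 + 4) = 5*3 = 15)
N = 0
Y = -3 (Y = -⅕*15 = -3)
u(f, b) = 4*f² (u(f, b) = (2*f)*(2*f) = 4*f²)
-122*(u(N, 2) + Y) = -122*(4*0² - 3) = -122*(4*0 - 3) = -122*(0 - 3) = -122*(-3) = 366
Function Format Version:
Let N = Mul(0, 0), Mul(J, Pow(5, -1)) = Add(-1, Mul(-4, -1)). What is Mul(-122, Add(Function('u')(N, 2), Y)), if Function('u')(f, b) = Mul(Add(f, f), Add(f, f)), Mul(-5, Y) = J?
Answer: 366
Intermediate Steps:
J = 15 (J = Mul(5, Add(-1, Mul(-4, -1))) = Mul(5, Add(-1, 4)) = Mul(5, 3) = 15)
N = 0
Y = -3 (Y = Mul(Rational(-1, 5), 15) = -3)
Function('u')(f, b) = Mul(4, Pow(f, 2)) (Function('u')(f, b) = Mul(Mul(2, f), Mul(2, f)) = Mul(4, Pow(f, 2)))
Mul(-122, Add(Function('u')(N, 2), Y)) = Mul(-122, Add(Mul(4, Pow(0, 2)), -3)) = Mul(-122, Add(Mul(4, 0), -3)) = Mul(-122, Add(0, -3)) = Mul(-122, -3) = 366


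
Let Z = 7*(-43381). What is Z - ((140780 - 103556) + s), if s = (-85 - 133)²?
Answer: -388415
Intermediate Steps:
s = 47524 (s = (-218)² = 47524)
Z = -303667
Z - ((140780 - 103556) + s) = -303667 - ((140780 - 103556) + 47524) = -303667 - (37224 + 47524) = -303667 - 1*84748 = -303667 - 84748 = -388415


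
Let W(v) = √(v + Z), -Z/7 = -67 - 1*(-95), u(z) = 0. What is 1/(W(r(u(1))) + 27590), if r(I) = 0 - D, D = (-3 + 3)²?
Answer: 13795/380604148 - 7*I/380604148 ≈ 3.6245e-5 - 1.8392e-8*I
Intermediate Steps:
D = 0 (D = 0² = 0)
Z = -196 (Z = -7*(-67 - 1*(-95)) = -7*(-67 + 95) = -7*28 = -196)
r(I) = 0 (r(I) = 0 - 1*0 = 0 + 0 = 0)
W(v) = √(-196 + v) (W(v) = √(v - 196) = √(-196 + v))
1/(W(r(u(1))) + 27590) = 1/(√(-196 + 0) + 27590) = 1/(√(-196) + 27590) = 1/(14*I + 27590) = 1/(27590 + 14*I) = (27590 - 14*I)/761208296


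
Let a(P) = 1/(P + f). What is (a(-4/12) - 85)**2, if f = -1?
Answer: 117649/16 ≈ 7353.1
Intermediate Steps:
a(P) = 1/(-1 + P) (a(P) = 1/(P - 1) = 1/(-1 + P))
(a(-4/12) - 85)**2 = (1/(-1 - 4/12) - 85)**2 = (1/(-1 - 4*1/12) - 85)**2 = (1/(-1 - 1/3) - 85)**2 = (1/(-4/3) - 85)**2 = (-3/4 - 85)**2 = (-343/4)**2 = 117649/16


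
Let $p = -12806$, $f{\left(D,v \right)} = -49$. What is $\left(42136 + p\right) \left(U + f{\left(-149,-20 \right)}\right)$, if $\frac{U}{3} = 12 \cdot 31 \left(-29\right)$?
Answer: $-950673290$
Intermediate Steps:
$U = -32364$ ($U = 3 \cdot 12 \cdot 31 \left(-29\right) = 3 \cdot 372 \left(-29\right) = 3 \left(-10788\right) = -32364$)
$\left(42136 + p\right) \left(U + f{\left(-149,-20 \right)}\right) = \left(42136 - 12806\right) \left(-32364 - 49\right) = 29330 \left(-32413\right) = -950673290$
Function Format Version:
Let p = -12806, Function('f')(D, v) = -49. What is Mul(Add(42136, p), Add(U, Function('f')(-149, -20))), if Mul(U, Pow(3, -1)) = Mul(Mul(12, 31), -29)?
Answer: -950673290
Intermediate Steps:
U = -32364 (U = Mul(3, Mul(Mul(12, 31), -29)) = Mul(3, Mul(372, -29)) = Mul(3, -10788) = -32364)
Mul(Add(42136, p), Add(U, Function('f')(-149, -20))) = Mul(Add(42136, -12806), Add(-32364, -49)) = Mul(29330, -32413) = -950673290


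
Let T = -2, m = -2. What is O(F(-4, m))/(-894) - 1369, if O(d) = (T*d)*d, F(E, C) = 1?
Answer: -611942/447 ≈ -1369.0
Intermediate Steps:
O(d) = -2*d² (O(d) = (-2*d)*d = -2*d²)
O(F(-4, m))/(-894) - 1369 = (-2*1²)/(-894) - 1369 = -(-1)/447 - 1369 = -1/894*(-2) - 1369 = 1/447 - 1369 = -611942/447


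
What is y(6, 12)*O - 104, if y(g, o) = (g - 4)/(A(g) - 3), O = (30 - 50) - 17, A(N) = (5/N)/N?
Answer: -8048/103 ≈ -78.136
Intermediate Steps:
A(N) = 5/N²
O = -37 (O = -20 - 17 = -37)
y(g, o) = (-4 + g)/(-3 + 5/g²) (y(g, o) = (g - 4)/(5/g² - 3) = (-4 + g)/(-3 + 5/g²))
y(6, 12)*O - 104 = (6²*(4 - 1*6)/(-5 + 3*6²))*(-37) - 104 = (36*(4 - 6)/(-5 + 3*36))*(-37) - 104 = (36*(-2)/(-5 + 108))*(-37) - 104 = (36*(-2)/103)*(-37) - 104 = (36*(1/103)*(-2))*(-37) - 104 = -72/103*(-37) - 104 = 2664/103 - 104 = -8048/103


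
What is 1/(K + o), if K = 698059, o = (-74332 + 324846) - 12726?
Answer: 1/935847 ≈ 1.0686e-6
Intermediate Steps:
o = 237788 (o = 250514 - 12726 = 237788)
1/(K + o) = 1/(698059 + 237788) = 1/935847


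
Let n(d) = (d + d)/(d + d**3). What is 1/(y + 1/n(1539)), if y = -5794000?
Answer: -1/4609739 ≈ -2.1693e-7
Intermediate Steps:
n(d) = 2*d/(d + d**3) (n(d) = (2*d)/(d + d**3) = 2*d/(d + d**3))
1/(y + 1/n(1539)) = 1/(-5794000 + 1/(2/(1 + 1539**2))) = 1/(-5794000 + 1/(2/(1 + 2368521))) = 1/(-5794000 + 1/(2/2368522)) = 1/(-5794000 + 1/(2*(1/2368522))) = 1/(-5794000 + 1/(1/1184261)) = 1/(-5794000 + 1184261) = 1/(-4609739) = -1/4609739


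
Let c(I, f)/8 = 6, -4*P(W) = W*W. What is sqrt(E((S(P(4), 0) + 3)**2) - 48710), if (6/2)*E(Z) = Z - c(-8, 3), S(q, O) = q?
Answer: I*sqrt(438531)/3 ≈ 220.74*I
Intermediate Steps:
P(W) = -W**2/4 (P(W) = -W*W/4 = -W**2/4)
c(I, f) = 48 (c(I, f) = 8*6 = 48)
E(Z) = -16 + Z/3 (E(Z) = (Z - 1*48)/3 = (Z - 48)/3 = (-48 + Z)/3 = -16 + Z/3)
sqrt(E((S(P(4), 0) + 3)**2) - 48710) = sqrt((-16 + (-1/4*4**2 + 3)**2/3) - 48710) = sqrt((-16 + (-1/4*16 + 3)**2/3) - 48710) = sqrt((-16 + (-4 + 3)**2/3) - 48710) = sqrt((-16 + (1/3)*(-1)**2) - 48710) = sqrt((-16 + (1/3)*1) - 48710) = sqrt((-16 + 1/3) - 48710) = sqrt(-47/3 - 48710) = sqrt(-146177/3) = I*sqrt(438531)/3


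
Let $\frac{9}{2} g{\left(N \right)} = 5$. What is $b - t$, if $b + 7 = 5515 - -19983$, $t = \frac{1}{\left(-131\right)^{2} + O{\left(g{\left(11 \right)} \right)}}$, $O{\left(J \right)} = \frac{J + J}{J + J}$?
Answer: $\frac{437476541}{17162} \approx 25491.0$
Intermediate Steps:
$g{\left(N \right)} = \frac{10}{9}$ ($g{\left(N \right)} = \frac{2}{9} \cdot 5 = \frac{10}{9}$)
$O{\left(J \right)} = 1$ ($O{\left(J \right)} = \frac{2 J}{2 J} = 2 J \frac{1}{2 J} = 1$)
$t = \frac{1}{17162}$ ($t = \frac{1}{\left(-131\right)^{2} + 1} = \frac{1}{17161 + 1} = \frac{1}{17162} \approx 5.8268 \cdot 10^{-5}$)
$b = 25491$ ($b = -7 + \left(5515 - -19983\right) = -7 + \left(5515 + 19983\right) = -7 + 25498 = 25491$)
$b - t = 25491 - \frac{1}{17162} = \frac{437476541}{17162}$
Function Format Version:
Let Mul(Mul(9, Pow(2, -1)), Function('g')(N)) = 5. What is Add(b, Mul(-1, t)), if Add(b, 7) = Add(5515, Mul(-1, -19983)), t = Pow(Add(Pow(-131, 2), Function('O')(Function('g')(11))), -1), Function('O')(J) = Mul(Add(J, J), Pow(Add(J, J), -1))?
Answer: Rational(437476541, 17162) ≈ 25491.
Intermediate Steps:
Function('g')(N) = Rational(10, 9) (Function('g')(N) = Mul(Rational(2, 9), 5) = Rational(10, 9))
Function('O')(J) = 1 (Function('O')(J) = Mul(Mul(2, J), Pow(Mul(2, J), -1)) = Mul(Mul(2, J), Mul(Rational(1, 2), Pow(J, -1))) = 1)
t = Rational(1, 17162) (t = Pow(Add(Pow(-131, 2), 1), -1) = Pow(Add(17161, 1), -1) = Pow(17162, -1) = Rational(1, 17162) ≈ 5.8268e-5)
b = 25491 (b = Add(-7, Add(5515, Mul(-1, -19983))) = Add(-7, Add(5515, 19983)) = Add(-7, 25498) = 25491)
Add(b, Mul(-1, t)) = Add(25491, Mul(-1, Rational(1, 17162))) = Add(25491, Rational(-1, 17162)) = Rational(437476541, 17162)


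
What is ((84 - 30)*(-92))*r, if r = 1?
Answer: -4968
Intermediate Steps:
((84 - 30)*(-92))*r = ((84 - 30)*(-92))*1 = (54*(-92))*1 = -4968*1 = -4968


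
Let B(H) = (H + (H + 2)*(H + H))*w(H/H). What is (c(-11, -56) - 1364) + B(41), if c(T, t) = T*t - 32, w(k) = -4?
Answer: -15048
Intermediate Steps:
c(T, t) = -32 + T*t
B(H) = -4*H - 8*H*(2 + H) (B(H) = (H + (H + 2)*(H + H))*(-4) = (H + (2 + H)*(2*H))*(-4) = (H + 2*H*(2 + H))*(-4) = -4*H - 8*H*(2 + H))
(c(-11, -56) - 1364) + B(41) = ((-32 - 11*(-56)) - 1364) - 4*41*(5 + 2*41) = ((-32 + 616) - 1364) - 4*41*(5 + 82) = (584 - 1364) - 4*41*87 = -780 - 14268 = -15048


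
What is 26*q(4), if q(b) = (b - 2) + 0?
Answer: 52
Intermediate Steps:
q(b) = -2 + b (q(b) = (-2 + b) + 0 = -2 + b)
26*q(4) = 26*(-2 + 4) = 26*2 = 52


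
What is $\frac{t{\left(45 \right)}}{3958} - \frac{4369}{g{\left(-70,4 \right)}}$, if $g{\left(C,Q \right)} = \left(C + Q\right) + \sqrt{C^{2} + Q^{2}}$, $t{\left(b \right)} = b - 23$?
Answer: $- \frac{285323203}{554120} - \frac{4369 \sqrt{1229}}{280} \approx -1061.9$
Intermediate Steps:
$t{\left(b \right)} = -23 + b$
$g{\left(C,Q \right)} = C + Q + \sqrt{C^{2} + Q^{2}}$
$\frac{t{\left(45 \right)}}{3958} - \frac{4369}{g{\left(-70,4 \right)}} = \frac{-23 + 45}{3958} - \frac{4369}{-70 + 4 + \sqrt{\left(-70\right)^{2} + 4^{2}}} = 22 \cdot \frac{1}{3958} - \frac{4369}{-70 + 4 + \sqrt{4900 + 16}} = \frac{11}{1979} - \frac{4369}{-70 + 4 + \sqrt{4916}} = \frac{11}{1979} - \frac{4369}{-70 + 4 + 2 \sqrt{1229}} = \frac{11}{1979} - \frac{4369}{-66 + 2 \sqrt{1229}}$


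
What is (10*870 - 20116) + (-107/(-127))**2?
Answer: -184117215/16129 ≈ -11415.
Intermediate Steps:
(10*870 - 20116) + (-107/(-127))**2 = (8700 - 20116) + (-107*(-1/127))**2 = -11416 + (107/127)**2 = -11416 + 11449/16129 = -184117215/16129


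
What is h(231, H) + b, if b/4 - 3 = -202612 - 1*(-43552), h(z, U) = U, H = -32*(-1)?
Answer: -636196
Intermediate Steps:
H = 32
b = -636228 (b = 12 + 4*(-202612 - 1*(-43552)) = 12 + 4*(-202612 + 43552) = 12 + 4*(-159060) = 12 - 636240 = -636228)
h(231, H) + b = 32 - 636228 = -636196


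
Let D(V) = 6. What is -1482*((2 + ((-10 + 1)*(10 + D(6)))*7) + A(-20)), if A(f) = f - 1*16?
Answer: 1544244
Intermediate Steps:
A(f) = -16 + f (A(f) = f - 16 = -16 + f)
-1482*((2 + ((-10 + 1)*(10 + D(6)))*7) + A(-20)) = -1482*((2 + ((-10 + 1)*(10 + 6))*7) + (-16 - 20)) = -1482*((2 - 9*16*7) - 36) = -1482*((2 - 144*7) - 36) = -1482*((2 - 1008) - 36) = -1482*(-1006 - 36) = -1482*(-1042) = 1544244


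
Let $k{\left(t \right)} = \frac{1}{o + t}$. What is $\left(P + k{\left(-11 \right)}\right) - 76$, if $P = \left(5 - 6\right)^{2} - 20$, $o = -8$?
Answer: $- \frac{1806}{19} \approx -95.053$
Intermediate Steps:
$P = -19$ ($P = \left(-1\right)^{2} - 20 = 1 - 20 = -19$)
$k{\left(t \right)} = \frac{1}{-8 + t}$
$\left(P + k{\left(-11 \right)}\right) - 76 = \left(-19 + \frac{1}{-8 - 11}\right) - 76 = \left(-19 + \frac{1}{-19}\right) - 76 = \left(-19 - \frac{1}{19}\right) - 76 = - \frac{362}{19} - 76 = - \frac{1806}{19}$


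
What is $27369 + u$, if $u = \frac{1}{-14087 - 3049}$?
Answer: $\frac{468995183}{17136} \approx 27369.0$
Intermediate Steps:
$u = - \frac{1}{17136}$ ($u = \frac{1}{-14087 - 3049} = \frac{1}{-17136} = - \frac{1}{17136} \approx -5.8357 \cdot 10^{-5}$)
$27369 + u = 27369 - \frac{1}{17136} = \frac{468995183}{17136}$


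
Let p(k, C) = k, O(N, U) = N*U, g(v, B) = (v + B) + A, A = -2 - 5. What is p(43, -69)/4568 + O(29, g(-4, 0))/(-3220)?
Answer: 398913/3677240 ≈ 0.10848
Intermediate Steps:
A = -7
g(v, B) = -7 + B + v (g(v, B) = (v + B) - 7 = (B + v) - 7 = -7 + B + v)
p(43, -69)/4568 + O(29, g(-4, 0))/(-3220) = 43/4568 + (29*(-7 + 0 - 4))/(-3220) = 43*(1/4568) + (29*(-11))*(-1/3220) = 43/4568 - 319*(-1/3220) = 43/4568 + 319/3220 = 398913/3677240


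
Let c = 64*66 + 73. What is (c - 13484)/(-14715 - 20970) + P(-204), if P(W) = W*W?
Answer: 1485076147/35685 ≈ 41616.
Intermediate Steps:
c = 4297 (c = 4224 + 73 = 4297)
P(W) = W**2
(c - 13484)/(-14715 - 20970) + P(-204) = (4297 - 13484)/(-14715 - 20970) + (-204)**2 = -9187/(-35685) + 41616 = -9187*(-1/35685) + 41616 = 9187/35685 + 41616 = 1485076147/35685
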